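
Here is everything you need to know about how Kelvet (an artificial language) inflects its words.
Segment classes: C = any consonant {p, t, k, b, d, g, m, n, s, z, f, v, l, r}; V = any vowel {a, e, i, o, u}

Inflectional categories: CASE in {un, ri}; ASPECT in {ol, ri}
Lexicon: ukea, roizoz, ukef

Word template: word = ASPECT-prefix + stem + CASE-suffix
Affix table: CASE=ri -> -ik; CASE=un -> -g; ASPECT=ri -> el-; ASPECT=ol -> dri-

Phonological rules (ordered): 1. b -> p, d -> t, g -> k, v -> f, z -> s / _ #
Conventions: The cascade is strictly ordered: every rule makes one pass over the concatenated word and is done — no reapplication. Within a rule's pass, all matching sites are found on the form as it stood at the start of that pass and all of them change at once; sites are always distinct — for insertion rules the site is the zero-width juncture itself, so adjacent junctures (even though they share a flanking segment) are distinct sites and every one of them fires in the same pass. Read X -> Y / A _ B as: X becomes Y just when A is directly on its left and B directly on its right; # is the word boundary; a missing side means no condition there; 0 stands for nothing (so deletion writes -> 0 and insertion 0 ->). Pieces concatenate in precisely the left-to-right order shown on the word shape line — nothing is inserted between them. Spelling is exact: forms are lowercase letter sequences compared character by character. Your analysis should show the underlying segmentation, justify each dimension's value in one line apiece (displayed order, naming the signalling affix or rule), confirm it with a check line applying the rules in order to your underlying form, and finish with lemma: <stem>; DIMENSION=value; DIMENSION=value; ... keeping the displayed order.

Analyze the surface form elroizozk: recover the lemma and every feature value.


underlying: el-roizoz-g
CASE=un - signalled by the affix -g
ASPECT=ri - signalled by the affix el-
check: elroizozg -> elroizozk
lemma: roizoz; CASE=un; ASPECT=ri


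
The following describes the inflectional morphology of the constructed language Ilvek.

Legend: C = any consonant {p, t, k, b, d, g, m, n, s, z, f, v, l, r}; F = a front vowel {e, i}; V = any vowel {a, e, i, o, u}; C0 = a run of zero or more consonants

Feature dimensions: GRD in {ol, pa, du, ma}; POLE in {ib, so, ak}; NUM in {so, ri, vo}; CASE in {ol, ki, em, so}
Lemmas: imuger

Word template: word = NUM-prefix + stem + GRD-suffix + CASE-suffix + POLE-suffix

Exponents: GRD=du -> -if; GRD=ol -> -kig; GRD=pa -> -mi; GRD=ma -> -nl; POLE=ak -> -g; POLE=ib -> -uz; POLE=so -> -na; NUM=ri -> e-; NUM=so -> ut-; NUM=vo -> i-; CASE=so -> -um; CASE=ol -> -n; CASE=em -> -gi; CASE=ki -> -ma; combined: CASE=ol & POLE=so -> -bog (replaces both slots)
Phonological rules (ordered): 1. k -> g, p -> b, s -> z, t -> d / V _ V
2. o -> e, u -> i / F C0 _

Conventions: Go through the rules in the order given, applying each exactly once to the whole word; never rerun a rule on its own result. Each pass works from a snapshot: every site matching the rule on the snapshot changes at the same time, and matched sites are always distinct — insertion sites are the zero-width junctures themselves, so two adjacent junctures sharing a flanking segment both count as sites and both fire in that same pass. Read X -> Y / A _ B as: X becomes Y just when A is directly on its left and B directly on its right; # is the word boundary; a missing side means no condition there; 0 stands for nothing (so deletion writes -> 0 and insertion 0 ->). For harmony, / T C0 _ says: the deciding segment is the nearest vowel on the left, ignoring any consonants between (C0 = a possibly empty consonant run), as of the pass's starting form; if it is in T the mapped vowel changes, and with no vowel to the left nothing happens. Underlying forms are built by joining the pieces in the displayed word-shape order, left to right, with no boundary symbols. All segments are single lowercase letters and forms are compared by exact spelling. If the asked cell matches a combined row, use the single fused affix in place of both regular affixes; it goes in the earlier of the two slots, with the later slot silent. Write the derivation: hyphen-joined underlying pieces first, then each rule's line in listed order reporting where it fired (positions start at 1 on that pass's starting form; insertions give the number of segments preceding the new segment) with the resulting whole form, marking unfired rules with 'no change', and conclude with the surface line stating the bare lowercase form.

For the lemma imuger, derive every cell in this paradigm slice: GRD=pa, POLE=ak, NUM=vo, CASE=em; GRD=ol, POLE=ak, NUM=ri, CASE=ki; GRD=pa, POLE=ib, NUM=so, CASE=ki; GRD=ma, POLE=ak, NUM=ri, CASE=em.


cell GRD=pa, POLE=ak, NUM=vo, CASE=em:
underlying: i-imuger-mi-gi-g
1. k -> g, p -> b, s -> z, t -> d / V _ V: no change
2. o -> e, u -> i / F C0 _: fires at position(s) 4: iimigermigig
surface: iimigermigig

cell GRD=ol, POLE=ak, NUM=ri, CASE=ki:
underlying: e-imuger-kig-ma-g
1. k -> g, p -> b, s -> z, t -> d / V _ V: no change
2. o -> e, u -> i / F C0 _: fires at position(s) 4: eimigerkigmag
surface: eimigerkigmag

cell GRD=pa, POLE=ib, NUM=so, CASE=ki:
underlying: ut-imuger-mi-ma-uz
1. k -> g, p -> b, s -> z, t -> d / V _ V: fires at position(s) 2: udimugermimauz
2. o -> e, u -> i / F C0 _: fires at position(s) 5: udimigermimauz
surface: udimigermimauz

cell GRD=ma, POLE=ak, NUM=ri, CASE=em:
underlying: e-imuger-nl-gi-g
1. k -> g, p -> b, s -> z, t -> d / V _ V: no change
2. o -> e, u -> i / F C0 _: fires at position(s) 4: eimigernlgig
surface: eimigernlgig


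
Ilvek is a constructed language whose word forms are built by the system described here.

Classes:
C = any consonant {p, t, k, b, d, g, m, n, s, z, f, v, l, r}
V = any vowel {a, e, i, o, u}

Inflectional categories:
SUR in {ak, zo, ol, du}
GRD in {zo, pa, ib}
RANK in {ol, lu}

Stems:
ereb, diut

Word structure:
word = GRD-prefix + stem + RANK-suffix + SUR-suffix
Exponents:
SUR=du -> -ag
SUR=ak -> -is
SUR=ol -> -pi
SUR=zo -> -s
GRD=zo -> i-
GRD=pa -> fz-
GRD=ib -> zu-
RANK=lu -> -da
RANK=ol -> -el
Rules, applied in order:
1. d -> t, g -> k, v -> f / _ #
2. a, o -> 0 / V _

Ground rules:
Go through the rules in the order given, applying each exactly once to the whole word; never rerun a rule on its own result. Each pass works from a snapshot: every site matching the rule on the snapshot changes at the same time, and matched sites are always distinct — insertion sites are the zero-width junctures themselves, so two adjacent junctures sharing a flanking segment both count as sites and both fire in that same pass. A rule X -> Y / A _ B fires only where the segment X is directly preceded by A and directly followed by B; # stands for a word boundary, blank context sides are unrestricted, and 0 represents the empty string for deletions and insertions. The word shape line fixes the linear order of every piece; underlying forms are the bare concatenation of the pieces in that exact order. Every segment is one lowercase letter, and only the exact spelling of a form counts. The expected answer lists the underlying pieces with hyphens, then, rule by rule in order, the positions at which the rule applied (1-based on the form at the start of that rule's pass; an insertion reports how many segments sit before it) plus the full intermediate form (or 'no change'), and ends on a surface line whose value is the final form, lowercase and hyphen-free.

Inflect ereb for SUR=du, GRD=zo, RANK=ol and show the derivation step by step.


underlying: i-ereb-el-ag
1. d -> t, g -> k, v -> f / _ #: fires at position(s) 9: ierebelak
2. a, o -> 0 / V _: no change
surface: ierebelak


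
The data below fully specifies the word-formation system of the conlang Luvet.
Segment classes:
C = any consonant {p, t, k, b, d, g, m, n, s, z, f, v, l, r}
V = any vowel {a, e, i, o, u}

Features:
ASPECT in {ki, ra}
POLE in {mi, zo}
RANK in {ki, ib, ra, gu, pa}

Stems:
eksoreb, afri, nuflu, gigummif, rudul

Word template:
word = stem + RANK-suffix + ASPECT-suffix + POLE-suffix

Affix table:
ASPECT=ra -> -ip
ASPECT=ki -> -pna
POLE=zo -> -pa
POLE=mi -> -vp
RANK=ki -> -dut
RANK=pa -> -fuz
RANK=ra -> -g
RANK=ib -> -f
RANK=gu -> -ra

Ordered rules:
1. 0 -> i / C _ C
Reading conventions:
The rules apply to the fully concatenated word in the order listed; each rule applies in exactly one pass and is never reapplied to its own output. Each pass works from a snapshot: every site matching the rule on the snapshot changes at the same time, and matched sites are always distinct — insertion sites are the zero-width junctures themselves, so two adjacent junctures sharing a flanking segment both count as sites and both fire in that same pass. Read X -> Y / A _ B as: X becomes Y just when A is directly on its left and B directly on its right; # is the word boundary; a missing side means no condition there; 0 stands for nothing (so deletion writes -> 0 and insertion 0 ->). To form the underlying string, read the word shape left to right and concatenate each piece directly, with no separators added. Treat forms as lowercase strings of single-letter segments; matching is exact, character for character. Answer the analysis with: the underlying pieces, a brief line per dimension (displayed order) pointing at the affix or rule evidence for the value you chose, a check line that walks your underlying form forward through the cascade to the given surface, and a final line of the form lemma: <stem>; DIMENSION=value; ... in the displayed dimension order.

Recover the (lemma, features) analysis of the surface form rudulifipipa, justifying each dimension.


underlying: rudul-f-ip-pa
ASPECT=ra - signalled by the affix -ip
POLE=zo - signalled by the affix -pa
RANK=ib - signalled by the affix -f
check: rudulfippa -> rudulifipipa
lemma: rudul; ASPECT=ra; POLE=zo; RANK=ib


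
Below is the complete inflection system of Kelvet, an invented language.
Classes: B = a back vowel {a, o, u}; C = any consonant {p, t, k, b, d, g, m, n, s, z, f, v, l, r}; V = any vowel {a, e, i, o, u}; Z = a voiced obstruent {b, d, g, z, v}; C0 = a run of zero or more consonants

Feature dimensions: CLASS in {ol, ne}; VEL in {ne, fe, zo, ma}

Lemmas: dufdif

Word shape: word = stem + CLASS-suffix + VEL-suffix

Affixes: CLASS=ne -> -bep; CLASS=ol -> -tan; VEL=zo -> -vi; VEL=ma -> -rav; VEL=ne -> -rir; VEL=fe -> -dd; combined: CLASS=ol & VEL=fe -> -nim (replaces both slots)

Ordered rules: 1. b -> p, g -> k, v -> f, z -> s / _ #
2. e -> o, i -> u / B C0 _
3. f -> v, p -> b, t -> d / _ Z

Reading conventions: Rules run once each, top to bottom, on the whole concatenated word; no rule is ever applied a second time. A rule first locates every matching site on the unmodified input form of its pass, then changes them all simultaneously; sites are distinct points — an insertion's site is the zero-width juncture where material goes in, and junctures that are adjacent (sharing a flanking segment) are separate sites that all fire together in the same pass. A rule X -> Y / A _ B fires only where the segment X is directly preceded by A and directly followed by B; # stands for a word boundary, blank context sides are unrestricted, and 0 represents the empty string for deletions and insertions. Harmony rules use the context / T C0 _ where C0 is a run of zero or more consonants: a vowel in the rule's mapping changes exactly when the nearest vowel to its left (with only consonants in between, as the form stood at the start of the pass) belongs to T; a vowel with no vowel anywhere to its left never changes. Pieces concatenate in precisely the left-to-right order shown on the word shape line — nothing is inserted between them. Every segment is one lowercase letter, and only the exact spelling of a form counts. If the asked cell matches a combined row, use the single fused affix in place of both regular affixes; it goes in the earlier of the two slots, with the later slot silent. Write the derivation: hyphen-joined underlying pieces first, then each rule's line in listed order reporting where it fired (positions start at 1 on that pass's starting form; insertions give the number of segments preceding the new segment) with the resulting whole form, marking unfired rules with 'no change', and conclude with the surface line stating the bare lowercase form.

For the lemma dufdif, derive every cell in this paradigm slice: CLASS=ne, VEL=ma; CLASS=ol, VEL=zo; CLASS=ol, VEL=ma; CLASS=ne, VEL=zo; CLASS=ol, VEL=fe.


cell CLASS=ne, VEL=ma:
underlying: dufdif-bep-rav
1. b -> p, g -> k, v -> f, z -> s / _ #: fires at position(s) 12: dufdifbepraf
2. e -> o, i -> u / B C0 _: fires at position(s) 5: dufdufbepraf
3. f -> v, p -> b, t -> d / _ Z: fires at position(s) 3, 6: duvduvbepraf
surface: duvduvbepraf

cell CLASS=ol, VEL=zo:
underlying: dufdif-tan-vi
1. b -> p, g -> k, v -> f, z -> s / _ #: no change
2. e -> o, i -> u / B C0 _: fires at position(s) 5, 11: dufduftanvu
3. f -> v, p -> b, t -> d / _ Z: fires at position(s) 3: duvduftanvu
surface: duvduftanvu

cell CLASS=ol, VEL=ma:
underlying: dufdif-tan-rav
1. b -> p, g -> k, v -> f, z -> s / _ #: fires at position(s) 12: dufdiftanraf
2. e -> o, i -> u / B C0 _: fires at position(s) 5: dufduftanraf
3. f -> v, p -> b, t -> d / _ Z: fires at position(s) 3: duvduftanraf
surface: duvduftanraf

cell CLASS=ne, VEL=zo:
underlying: dufdif-bep-vi
1. b -> p, g -> k, v -> f, z -> s / _ #: no change
2. e -> o, i -> u / B C0 _: fires at position(s) 5: dufdufbepvi
3. f -> v, p -> b, t -> d / _ Z: fires at position(s) 3, 6, 9: duvduvbebvi
surface: duvduvbebvi

cell CLASS=ol, VEL=fe:
underlying: dufdif-nim
1. b -> p, g -> k, v -> f, z -> s / _ #: no change
2. e -> o, i -> u / B C0 _: fires at position(s) 5: dufdufnim
3. f -> v, p -> b, t -> d / _ Z: fires at position(s) 3: duvdufnim
surface: duvdufnim


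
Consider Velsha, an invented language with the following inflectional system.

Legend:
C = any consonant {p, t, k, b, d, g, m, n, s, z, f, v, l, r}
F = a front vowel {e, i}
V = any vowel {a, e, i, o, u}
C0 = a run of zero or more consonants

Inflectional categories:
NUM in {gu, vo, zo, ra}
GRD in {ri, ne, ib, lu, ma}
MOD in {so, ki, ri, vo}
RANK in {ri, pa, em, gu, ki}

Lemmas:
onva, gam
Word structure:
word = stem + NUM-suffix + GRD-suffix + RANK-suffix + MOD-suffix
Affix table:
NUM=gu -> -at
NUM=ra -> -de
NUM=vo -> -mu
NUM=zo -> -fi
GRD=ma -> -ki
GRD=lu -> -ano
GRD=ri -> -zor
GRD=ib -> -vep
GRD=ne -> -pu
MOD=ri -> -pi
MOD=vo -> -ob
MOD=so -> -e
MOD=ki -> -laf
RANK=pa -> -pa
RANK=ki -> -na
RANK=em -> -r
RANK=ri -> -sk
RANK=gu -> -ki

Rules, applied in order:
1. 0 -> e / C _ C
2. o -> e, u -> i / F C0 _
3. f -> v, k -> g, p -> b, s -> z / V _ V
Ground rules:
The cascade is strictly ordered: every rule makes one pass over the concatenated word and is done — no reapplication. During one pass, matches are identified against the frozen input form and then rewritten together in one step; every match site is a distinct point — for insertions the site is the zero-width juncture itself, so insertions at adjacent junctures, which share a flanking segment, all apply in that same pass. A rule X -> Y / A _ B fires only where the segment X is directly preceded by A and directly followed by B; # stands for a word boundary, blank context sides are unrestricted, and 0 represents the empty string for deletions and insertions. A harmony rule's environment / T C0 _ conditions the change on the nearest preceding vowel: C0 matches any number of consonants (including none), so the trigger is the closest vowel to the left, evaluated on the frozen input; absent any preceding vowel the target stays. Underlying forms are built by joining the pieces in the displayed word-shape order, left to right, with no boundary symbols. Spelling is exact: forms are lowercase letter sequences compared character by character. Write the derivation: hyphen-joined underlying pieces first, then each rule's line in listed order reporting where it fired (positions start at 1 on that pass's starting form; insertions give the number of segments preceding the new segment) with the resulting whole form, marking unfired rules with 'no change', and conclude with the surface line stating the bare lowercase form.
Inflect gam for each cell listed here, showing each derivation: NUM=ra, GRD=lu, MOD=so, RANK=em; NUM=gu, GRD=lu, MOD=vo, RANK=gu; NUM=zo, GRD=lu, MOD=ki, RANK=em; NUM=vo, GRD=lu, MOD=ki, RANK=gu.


cell NUM=ra, GRD=lu, MOD=so, RANK=em:
underlying: gam-de-ano-r-e
1. 0 -> e / C _ C: inserts after position(s) 3: gamedeanore
2. o -> e, u -> i / F C0 _: no change
3. f -> v, k -> g, p -> b, s -> z / V _ V: no change
surface: gamedeanore

cell NUM=gu, GRD=lu, MOD=vo, RANK=gu:
underlying: gam-at-ano-ki-ob
1. 0 -> e / C _ C: no change
2. o -> e, u -> i / F C0 _: fires at position(s) 11: gamatanokieb
3. f -> v, k -> g, p -> b, s -> z / V _ V: fires at position(s) 9: gamatanogieb
surface: gamatanogieb

cell NUM=zo, GRD=lu, MOD=ki, RANK=em:
underlying: gam-fi-ano-r-laf
1. 0 -> e / C _ C: inserts after position(s) 3, 9: gamefianorelaf
2. o -> e, u -> i / F C0 _: no change
3. f -> v, k -> g, p -> b, s -> z / V _ V: fires at position(s) 5: gamevianorelaf
surface: gamevianorelaf

cell NUM=vo, GRD=lu, MOD=ki, RANK=gu:
underlying: gam-mu-ano-ki-laf
1. 0 -> e / C _ C: inserts after position(s) 3: gamemuanokilaf
2. o -> e, u -> i / F C0 _: fires at position(s) 6: gamemianokilaf
3. f -> v, k -> g, p -> b, s -> z / V _ V: fires at position(s) 10: gamemianogilaf
surface: gamemianogilaf


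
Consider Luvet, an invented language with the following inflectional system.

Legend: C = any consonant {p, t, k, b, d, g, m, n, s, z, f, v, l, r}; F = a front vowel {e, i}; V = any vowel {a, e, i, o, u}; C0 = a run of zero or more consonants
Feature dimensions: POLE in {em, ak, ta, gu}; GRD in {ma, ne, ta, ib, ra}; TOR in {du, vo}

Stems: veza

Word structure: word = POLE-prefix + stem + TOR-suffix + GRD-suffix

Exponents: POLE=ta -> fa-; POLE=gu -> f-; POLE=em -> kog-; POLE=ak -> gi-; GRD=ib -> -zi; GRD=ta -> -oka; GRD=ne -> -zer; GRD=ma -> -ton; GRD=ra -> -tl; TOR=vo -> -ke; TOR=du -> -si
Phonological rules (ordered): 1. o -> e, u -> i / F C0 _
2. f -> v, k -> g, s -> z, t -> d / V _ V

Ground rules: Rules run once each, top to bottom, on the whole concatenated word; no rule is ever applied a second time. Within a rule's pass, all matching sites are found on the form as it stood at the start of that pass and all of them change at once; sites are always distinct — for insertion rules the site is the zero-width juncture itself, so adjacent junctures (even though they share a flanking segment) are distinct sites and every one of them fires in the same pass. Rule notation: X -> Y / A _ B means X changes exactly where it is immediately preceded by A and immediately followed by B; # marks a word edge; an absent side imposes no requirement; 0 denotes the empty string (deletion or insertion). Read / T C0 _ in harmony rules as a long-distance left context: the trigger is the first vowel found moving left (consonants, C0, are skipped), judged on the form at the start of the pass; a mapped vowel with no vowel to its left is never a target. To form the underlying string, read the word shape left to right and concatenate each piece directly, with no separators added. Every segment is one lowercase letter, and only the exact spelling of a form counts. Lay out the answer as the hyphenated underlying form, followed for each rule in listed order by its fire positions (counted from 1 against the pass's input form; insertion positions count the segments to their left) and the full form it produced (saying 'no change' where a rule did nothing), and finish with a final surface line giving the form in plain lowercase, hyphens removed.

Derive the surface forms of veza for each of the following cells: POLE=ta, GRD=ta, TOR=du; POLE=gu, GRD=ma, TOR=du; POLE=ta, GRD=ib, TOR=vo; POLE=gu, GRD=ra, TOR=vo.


cell POLE=ta, GRD=ta, TOR=du:
underlying: fa-veza-si-oka
1. o -> e, u -> i / F C0 _: fires at position(s) 9: favezasieka
2. f -> v, k -> g, s -> z, t -> d / V _ V: fires at position(s) 7, 10: favezaziega
surface: favezaziega

cell POLE=gu, GRD=ma, TOR=du:
underlying: f-veza-si-ton
1. o -> e, u -> i / F C0 _: fires at position(s) 9: fvezasiten
2. f -> v, k -> g, s -> z, t -> d / V _ V: fires at position(s) 6, 8: fvezaziden
surface: fvezaziden

cell POLE=ta, GRD=ib, TOR=vo:
underlying: fa-veza-ke-zi
1. o -> e, u -> i / F C0 _: no change
2. f -> v, k -> g, s -> z, t -> d / V _ V: fires at position(s) 7: favezagezi
surface: favezagezi

cell POLE=gu, GRD=ra, TOR=vo:
underlying: f-veza-ke-tl
1. o -> e, u -> i / F C0 _: no change
2. f -> v, k -> g, s -> z, t -> d / V _ V: fires at position(s) 6: fvezagetl
surface: fvezagetl


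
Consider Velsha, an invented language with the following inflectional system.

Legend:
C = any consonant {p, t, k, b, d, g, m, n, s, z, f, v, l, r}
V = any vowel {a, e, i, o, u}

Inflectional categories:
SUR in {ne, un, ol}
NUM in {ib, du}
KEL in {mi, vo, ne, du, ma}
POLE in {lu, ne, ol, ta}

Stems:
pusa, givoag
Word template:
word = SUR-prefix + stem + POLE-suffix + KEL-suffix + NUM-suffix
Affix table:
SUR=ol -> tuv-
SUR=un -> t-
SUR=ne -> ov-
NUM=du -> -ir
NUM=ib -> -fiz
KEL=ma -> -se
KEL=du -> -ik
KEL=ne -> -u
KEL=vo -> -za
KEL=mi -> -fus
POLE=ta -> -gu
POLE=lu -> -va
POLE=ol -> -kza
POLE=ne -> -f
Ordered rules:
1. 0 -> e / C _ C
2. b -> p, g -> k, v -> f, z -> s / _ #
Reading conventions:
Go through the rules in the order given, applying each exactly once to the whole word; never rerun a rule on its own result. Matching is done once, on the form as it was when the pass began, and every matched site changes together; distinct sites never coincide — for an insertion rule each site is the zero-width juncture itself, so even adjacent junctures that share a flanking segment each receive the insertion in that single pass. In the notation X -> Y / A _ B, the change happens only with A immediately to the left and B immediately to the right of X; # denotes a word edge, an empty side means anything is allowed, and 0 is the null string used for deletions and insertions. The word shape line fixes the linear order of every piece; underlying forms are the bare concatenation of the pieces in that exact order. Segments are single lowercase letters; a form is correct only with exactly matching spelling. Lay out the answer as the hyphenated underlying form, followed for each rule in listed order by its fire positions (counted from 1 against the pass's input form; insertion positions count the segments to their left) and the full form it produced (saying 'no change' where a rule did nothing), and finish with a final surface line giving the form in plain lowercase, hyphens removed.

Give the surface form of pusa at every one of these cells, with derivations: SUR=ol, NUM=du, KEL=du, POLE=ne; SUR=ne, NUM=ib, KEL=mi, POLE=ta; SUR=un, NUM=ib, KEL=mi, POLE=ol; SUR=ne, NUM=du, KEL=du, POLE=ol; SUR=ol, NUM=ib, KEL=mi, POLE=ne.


cell SUR=ol, NUM=du, KEL=du, POLE=ne:
underlying: tuv-pusa-f-ik-ir
1. 0 -> e / C _ C: inserts after position(s) 3: tuvepusafikir
2. b -> p, g -> k, v -> f, z -> s / _ #: no change
surface: tuvepusafikir

cell SUR=ne, NUM=ib, KEL=mi, POLE=ta:
underlying: ov-pusa-gu-fus-fiz
1. 0 -> e / C _ C: inserts after position(s) 2, 11: ovepusagufusefiz
2. b -> p, g -> k, v -> f, z -> s / _ #: fires at position(s) 16: ovepusagufusefis
surface: ovepusagufusefis

cell SUR=un, NUM=ib, KEL=mi, POLE=ol:
underlying: t-pusa-kza-fus-fiz
1. 0 -> e / C _ C: inserts after position(s) 1, 6, 11: tepusakezafusefiz
2. b -> p, g -> k, v -> f, z -> s / _ #: fires at position(s) 17: tepusakezafusefis
surface: tepusakezafusefis

cell SUR=ne, NUM=du, KEL=du, POLE=ol:
underlying: ov-pusa-kza-ik-ir
1. 0 -> e / C _ C: inserts after position(s) 2, 7: ovepusakezaikir
2. b -> p, g -> k, v -> f, z -> s / _ #: no change
surface: ovepusakezaikir

cell SUR=ol, NUM=ib, KEL=mi, POLE=ne:
underlying: tuv-pusa-f-fus-fiz
1. 0 -> e / C _ C: inserts after position(s) 3, 8, 11: tuvepusafefusefiz
2. b -> p, g -> k, v -> f, z -> s / _ #: fires at position(s) 17: tuvepusafefusefis
surface: tuvepusafefusefis


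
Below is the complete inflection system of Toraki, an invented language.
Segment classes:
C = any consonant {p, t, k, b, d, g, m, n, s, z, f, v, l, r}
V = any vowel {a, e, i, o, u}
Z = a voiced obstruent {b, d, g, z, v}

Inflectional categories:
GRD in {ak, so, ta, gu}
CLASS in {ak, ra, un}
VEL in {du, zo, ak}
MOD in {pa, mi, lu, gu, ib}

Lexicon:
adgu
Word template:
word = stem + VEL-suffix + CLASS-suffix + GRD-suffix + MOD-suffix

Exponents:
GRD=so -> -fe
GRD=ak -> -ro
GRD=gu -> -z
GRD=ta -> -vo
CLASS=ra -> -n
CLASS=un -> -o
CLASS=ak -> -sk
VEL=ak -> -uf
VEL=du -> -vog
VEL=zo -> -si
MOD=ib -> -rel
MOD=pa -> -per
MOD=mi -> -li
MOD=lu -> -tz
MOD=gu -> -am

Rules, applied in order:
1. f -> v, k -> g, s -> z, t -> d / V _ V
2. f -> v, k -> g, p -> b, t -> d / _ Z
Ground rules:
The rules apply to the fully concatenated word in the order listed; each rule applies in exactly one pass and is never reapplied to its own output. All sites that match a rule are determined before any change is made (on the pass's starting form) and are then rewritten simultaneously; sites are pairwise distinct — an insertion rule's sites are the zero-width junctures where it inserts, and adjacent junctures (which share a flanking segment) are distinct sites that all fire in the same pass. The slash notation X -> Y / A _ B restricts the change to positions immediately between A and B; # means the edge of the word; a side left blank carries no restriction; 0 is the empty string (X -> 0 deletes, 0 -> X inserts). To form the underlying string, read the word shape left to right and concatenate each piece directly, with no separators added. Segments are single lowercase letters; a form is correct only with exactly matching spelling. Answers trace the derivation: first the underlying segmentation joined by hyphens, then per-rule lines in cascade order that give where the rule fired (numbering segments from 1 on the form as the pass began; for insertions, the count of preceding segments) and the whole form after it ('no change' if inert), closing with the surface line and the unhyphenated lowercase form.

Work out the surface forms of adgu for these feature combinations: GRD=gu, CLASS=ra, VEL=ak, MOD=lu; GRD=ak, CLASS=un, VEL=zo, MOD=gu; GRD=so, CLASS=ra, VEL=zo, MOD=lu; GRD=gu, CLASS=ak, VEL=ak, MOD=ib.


cell GRD=gu, CLASS=ra, VEL=ak, MOD=lu:
underlying: adgu-uf-n-z-tz
1. f -> v, k -> g, s -> z, t -> d / V _ V: no change
2. f -> v, k -> g, p -> b, t -> d / _ Z: fires at position(s) 9: adguufnzdz
surface: adguufnzdz

cell GRD=ak, CLASS=un, VEL=zo, MOD=gu:
underlying: adgu-si-o-ro-am
1. f -> v, k -> g, s -> z, t -> d / V _ V: fires at position(s) 5: adguzioroam
2. f -> v, k -> g, p -> b, t -> d / _ Z: no change
surface: adguzioroam

cell GRD=so, CLASS=ra, VEL=zo, MOD=lu:
underlying: adgu-si-n-fe-tz
1. f -> v, k -> g, s -> z, t -> d / V _ V: fires at position(s) 5: adguzinfetz
2. f -> v, k -> g, p -> b, t -> d / _ Z: fires at position(s) 10: adguzinfedz
surface: adguzinfedz

cell GRD=gu, CLASS=ak, VEL=ak, MOD=ib:
underlying: adgu-uf-sk-z-rel
1. f -> v, k -> g, s -> z, t -> d / V _ V: no change
2. f -> v, k -> g, p -> b, t -> d / _ Z: fires at position(s) 8: adguufsgzrel
surface: adguufsgzrel


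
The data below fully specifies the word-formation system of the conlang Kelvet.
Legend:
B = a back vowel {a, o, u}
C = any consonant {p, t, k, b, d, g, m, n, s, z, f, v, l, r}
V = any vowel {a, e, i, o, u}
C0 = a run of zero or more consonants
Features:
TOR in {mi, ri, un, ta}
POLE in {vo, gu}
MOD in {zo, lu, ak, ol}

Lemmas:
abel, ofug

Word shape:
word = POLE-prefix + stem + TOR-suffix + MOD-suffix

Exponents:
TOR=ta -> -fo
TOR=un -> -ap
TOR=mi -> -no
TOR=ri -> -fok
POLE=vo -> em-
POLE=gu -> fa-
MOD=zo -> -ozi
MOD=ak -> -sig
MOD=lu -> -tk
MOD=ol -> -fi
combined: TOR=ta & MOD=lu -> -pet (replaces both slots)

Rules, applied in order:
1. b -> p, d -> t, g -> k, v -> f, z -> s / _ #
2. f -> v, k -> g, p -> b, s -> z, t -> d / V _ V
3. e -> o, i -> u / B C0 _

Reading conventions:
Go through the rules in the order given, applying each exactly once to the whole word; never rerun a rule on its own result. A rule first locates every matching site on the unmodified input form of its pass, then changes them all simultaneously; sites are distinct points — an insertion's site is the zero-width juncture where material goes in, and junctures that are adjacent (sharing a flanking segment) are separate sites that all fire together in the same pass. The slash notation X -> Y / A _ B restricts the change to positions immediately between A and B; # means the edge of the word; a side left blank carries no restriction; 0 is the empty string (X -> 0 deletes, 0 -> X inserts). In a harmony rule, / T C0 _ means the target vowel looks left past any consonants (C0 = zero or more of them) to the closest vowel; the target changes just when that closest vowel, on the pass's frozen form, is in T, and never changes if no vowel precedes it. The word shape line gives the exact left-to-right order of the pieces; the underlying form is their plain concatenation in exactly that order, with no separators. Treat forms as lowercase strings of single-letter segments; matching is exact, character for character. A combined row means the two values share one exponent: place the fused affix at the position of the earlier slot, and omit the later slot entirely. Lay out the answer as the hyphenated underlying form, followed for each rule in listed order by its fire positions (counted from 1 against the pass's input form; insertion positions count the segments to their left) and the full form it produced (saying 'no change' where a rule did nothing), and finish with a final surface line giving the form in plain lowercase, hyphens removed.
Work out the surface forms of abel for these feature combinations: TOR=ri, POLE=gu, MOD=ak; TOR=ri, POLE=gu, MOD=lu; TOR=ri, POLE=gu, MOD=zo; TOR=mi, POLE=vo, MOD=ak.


cell TOR=ri, POLE=gu, MOD=ak:
underlying: fa-abel-fok-sig
1. b -> p, d -> t, g -> k, v -> f, z -> s / _ #: fires at position(s) 12: faabelfoksik
2. f -> v, k -> g, p -> b, s -> z, t -> d / V _ V: no change
3. e -> o, i -> u / B C0 _: fires at position(s) 5, 11: faabolfoksuk
surface: faabolfoksuk

cell TOR=ri, POLE=gu, MOD=lu:
underlying: fa-abel-fok-tk
1. b -> p, d -> t, g -> k, v -> f, z -> s / _ #: no change
2. f -> v, k -> g, p -> b, s -> z, t -> d / V _ V: no change
3. e -> o, i -> u / B C0 _: fires at position(s) 5: faabolfoktk
surface: faabolfoktk

cell TOR=ri, POLE=gu, MOD=zo:
underlying: fa-abel-fok-ozi
1. b -> p, d -> t, g -> k, v -> f, z -> s / _ #: no change
2. f -> v, k -> g, p -> b, s -> z, t -> d / V _ V: fires at position(s) 9: faabelfogozi
3. e -> o, i -> u / B C0 _: fires at position(s) 5, 12: faabolfogozu
surface: faabolfogozu

cell TOR=mi, POLE=vo, MOD=ak:
underlying: em-abel-no-sig
1. b -> p, d -> t, g -> k, v -> f, z -> s / _ #: fires at position(s) 11: emabelnosik
2. f -> v, k -> g, p -> b, s -> z, t -> d / V _ V: fires at position(s) 9: emabelnozik
3. e -> o, i -> u / B C0 _: fires at position(s) 5, 10: emabolnozuk
surface: emabolnozuk


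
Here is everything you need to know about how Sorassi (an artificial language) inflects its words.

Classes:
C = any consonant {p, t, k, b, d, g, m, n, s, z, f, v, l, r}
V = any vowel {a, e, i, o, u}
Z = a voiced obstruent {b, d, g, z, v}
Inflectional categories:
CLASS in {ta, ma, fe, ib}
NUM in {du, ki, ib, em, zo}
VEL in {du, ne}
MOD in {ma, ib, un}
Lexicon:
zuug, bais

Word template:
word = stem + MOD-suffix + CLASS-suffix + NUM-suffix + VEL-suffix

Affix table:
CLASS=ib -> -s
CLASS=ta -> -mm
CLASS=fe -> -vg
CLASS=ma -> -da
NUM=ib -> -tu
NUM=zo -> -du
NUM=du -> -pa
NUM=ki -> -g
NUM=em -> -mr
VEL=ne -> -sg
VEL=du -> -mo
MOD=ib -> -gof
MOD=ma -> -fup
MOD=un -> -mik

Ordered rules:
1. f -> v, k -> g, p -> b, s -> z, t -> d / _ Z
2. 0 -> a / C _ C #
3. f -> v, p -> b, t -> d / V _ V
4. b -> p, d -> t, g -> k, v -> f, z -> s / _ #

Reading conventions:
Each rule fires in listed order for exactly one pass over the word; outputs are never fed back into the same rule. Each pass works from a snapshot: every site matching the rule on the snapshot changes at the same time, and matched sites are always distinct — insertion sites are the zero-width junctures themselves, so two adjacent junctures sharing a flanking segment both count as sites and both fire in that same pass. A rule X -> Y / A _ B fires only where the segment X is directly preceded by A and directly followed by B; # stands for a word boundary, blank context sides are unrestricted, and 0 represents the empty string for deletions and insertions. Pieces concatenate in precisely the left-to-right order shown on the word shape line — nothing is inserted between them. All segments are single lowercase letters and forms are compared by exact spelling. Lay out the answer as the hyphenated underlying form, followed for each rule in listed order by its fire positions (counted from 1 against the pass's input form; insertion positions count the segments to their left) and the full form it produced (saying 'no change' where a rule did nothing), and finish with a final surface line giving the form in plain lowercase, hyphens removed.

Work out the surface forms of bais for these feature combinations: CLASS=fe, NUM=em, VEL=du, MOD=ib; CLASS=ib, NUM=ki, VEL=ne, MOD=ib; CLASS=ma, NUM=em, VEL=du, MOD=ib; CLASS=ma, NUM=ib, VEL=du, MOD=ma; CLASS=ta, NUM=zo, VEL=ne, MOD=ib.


cell CLASS=fe, NUM=em, VEL=du, MOD=ib:
underlying: bais-gof-vg-mr-mo
1. f -> v, k -> g, p -> b, s -> z, t -> d / _ Z: fires at position(s) 4, 7: baizgovvgmrmo
2. 0 -> a / C _ C #: no change
3. f -> v, p -> b, t -> d / V _ V: no change
4. b -> p, d -> t, g -> k, v -> f, z -> s / _ #: no change
surface: baizgovvgmrmo

cell CLASS=ib, NUM=ki, VEL=ne, MOD=ib:
underlying: bais-gof-s-g-sg
1. f -> v, k -> g, p -> b, s -> z, t -> d / _ Z: fires at position(s) 4, 8, 10: baizgofzgzg
2. 0 -> a / C _ C #: inserts after position(s) 10: baizgofzgzag
3. f -> v, p -> b, t -> d / V _ V: no change
4. b -> p, d -> t, g -> k, v -> f, z -> s / _ #: fires at position(s) 12: baizgofzgzak
surface: baizgofzgzak

cell CLASS=ma, NUM=em, VEL=du, MOD=ib:
underlying: bais-gof-da-mr-mo
1. f -> v, k -> g, p -> b, s -> z, t -> d / _ Z: fires at position(s) 4, 7: baizgovdamrmo
2. 0 -> a / C _ C #: no change
3. f -> v, p -> b, t -> d / V _ V: no change
4. b -> p, d -> t, g -> k, v -> f, z -> s / _ #: no change
surface: baizgovdamrmo

cell CLASS=ma, NUM=ib, VEL=du, MOD=ma:
underlying: bais-fup-da-tu-mo
1. f -> v, k -> g, p -> b, s -> z, t -> d / _ Z: fires at position(s) 7: baisfubdatumo
2. 0 -> a / C _ C #: no change
3. f -> v, p -> b, t -> d / V _ V: fires at position(s) 10: baisfubdadumo
4. b -> p, d -> t, g -> k, v -> f, z -> s / _ #: no change
surface: baisfubdadumo

cell CLASS=ta, NUM=zo, VEL=ne, MOD=ib:
underlying: bais-gof-mm-du-sg
1. f -> v, k -> g, p -> b, s -> z, t -> d / _ Z: fires at position(s) 4, 12: baizgofmmduzg
2. 0 -> a / C _ C #: inserts after position(s) 12: baizgofmmduzag
3. f -> v, p -> b, t -> d / V _ V: no change
4. b -> p, d -> t, g -> k, v -> f, z -> s / _ #: fires at position(s) 14: baizgofmmduzak
surface: baizgofmmduzak


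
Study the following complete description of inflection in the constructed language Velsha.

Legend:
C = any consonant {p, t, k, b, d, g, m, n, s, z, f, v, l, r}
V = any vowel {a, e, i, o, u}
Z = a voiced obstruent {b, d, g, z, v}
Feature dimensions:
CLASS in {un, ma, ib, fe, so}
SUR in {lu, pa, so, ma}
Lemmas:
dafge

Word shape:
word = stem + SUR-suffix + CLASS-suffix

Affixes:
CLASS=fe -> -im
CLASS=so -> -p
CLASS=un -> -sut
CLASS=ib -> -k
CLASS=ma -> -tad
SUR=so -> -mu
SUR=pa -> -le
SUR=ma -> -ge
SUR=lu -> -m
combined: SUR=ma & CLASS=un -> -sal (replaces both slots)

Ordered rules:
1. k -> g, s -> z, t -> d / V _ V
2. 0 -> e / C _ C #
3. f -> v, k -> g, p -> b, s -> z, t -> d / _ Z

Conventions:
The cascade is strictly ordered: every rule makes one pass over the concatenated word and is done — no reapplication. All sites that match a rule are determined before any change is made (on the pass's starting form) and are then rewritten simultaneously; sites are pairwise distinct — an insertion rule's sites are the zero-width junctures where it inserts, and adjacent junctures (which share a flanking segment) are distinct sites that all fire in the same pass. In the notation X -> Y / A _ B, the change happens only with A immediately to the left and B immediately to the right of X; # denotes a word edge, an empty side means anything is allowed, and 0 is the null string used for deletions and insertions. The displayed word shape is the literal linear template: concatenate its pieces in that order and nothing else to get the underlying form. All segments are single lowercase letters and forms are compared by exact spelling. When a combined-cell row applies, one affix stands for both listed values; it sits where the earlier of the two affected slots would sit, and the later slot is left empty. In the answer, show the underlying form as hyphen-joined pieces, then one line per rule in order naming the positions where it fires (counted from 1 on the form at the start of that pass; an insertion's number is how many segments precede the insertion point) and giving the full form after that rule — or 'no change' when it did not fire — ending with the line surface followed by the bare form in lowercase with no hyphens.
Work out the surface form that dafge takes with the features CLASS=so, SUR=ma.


underlying: dafge-ge-p
1. k -> g, s -> z, t -> d / V _ V: no change
2. 0 -> e / C _ C #: no change
3. f -> v, k -> g, p -> b, s -> z, t -> d / _ Z: fires at position(s) 3: davgegep
surface: davgegep


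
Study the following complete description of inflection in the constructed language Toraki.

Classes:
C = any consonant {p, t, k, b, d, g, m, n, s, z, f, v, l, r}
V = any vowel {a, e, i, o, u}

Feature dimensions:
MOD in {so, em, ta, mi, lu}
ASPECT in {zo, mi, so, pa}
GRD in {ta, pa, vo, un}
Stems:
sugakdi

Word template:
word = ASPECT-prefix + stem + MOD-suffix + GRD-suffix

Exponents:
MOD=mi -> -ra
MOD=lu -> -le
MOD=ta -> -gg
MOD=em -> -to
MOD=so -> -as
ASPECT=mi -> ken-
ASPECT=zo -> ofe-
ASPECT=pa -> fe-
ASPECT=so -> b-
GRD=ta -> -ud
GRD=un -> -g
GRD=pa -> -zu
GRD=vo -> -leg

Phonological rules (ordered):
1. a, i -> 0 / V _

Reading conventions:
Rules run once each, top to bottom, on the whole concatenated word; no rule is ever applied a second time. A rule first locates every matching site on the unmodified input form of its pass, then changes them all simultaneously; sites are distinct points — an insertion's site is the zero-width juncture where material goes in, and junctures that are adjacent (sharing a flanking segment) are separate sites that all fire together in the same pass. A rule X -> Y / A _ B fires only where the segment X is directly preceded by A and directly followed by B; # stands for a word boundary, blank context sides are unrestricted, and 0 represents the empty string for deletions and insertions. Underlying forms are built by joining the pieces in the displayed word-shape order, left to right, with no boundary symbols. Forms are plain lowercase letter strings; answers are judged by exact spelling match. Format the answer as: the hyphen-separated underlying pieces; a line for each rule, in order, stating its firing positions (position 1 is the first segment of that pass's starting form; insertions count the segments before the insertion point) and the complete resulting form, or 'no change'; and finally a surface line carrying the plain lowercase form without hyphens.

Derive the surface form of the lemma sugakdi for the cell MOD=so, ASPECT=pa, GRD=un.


underlying: fe-sugakdi-as-g
1. a, i -> 0 / V _: fires at position(s) 10: fesugakdisg
surface: fesugakdisg


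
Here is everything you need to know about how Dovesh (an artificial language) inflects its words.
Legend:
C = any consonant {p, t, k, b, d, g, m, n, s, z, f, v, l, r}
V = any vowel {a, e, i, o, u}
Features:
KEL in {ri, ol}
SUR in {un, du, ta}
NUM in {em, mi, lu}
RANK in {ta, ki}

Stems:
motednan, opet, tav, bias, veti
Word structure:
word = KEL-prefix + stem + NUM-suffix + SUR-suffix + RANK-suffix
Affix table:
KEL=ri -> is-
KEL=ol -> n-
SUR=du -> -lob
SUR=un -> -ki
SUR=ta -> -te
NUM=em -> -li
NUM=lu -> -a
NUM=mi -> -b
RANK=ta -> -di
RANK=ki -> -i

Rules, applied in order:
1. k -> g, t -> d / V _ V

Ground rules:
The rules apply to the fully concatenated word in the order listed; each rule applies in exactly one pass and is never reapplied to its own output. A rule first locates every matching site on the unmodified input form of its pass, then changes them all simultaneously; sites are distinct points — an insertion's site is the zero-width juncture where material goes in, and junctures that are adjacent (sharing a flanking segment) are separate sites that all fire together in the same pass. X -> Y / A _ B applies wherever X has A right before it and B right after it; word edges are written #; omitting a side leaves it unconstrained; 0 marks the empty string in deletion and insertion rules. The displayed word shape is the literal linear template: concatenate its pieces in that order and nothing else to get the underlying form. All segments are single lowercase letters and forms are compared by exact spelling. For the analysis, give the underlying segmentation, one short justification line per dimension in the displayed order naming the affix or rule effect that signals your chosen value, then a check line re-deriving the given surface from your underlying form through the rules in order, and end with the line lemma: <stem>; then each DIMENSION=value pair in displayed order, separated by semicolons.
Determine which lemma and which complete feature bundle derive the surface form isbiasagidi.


underlying: is-bias-a-ki-di
KEL=ri - signalled by the affix is-
SUR=un - signalled by the affix -ki
NUM=lu - signalled by the affix -a
RANK=ta - signalled by the affix -di
check: isbiasakidi -> isbiasagidi
lemma: bias; KEL=ri; SUR=un; NUM=lu; RANK=ta
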